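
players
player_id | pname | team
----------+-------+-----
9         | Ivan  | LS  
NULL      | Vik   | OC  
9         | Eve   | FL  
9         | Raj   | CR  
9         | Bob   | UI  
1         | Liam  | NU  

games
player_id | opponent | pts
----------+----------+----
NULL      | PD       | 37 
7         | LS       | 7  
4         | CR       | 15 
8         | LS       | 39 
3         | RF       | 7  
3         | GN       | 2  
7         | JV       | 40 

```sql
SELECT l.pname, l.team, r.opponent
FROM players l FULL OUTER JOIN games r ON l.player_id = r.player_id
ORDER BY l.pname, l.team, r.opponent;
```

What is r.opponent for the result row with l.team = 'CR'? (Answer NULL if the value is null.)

NULL

FULL OUTER JOIN keeps every row from both sides; unmatched rows get NULL for the other side's columns.
Matching on l.player_id = r.player_id. A NULL in a compared column never satisfies the condition.
- player_id=9: no r row matches, row kept with r columns NULL.
- player_id=NULL: no r row matches, row kept with r columns NULL.
- player_id=9: no r row matches, row kept with r columns NULL.
- player_id=9: no r row matches, row kept with r columns NULL.
- player_id=9: no r row matches, row kept with r columns NULL.
- player_id=1: no r row matches, row kept with r columns NULL.
- plus 7 unmatched r row(s), each kept with NULL l columns.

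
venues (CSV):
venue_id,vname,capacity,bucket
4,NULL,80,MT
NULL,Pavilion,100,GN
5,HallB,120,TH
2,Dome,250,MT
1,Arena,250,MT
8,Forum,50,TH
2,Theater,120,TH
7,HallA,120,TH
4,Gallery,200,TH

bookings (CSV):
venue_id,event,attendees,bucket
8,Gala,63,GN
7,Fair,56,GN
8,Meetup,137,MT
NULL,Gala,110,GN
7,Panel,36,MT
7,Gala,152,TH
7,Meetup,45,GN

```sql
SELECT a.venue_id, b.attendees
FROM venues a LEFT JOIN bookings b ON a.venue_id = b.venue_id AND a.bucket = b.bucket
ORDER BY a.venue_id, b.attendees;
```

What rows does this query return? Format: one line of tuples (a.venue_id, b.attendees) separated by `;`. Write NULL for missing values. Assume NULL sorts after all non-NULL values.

(1, NULL); (2, NULL); (2, NULL); (4, NULL); (4, NULL); (5, NULL); (7, 152); (8, NULL); (NULL, NULL)

LEFT JOIN keeps every row from `venues`; unmatched rows get NULL for `bookings`'s columns.
Matching on a.venue_id = b.venue_id AND a.bucket = b.bucket. A NULL in a compared column never satisfies the condition.
- venue_id=4, bucket=MT: no b row matches, row kept with b columns NULL.
- venue_id=NULL, bucket=GN: no b row matches, row kept with b columns NULL.
- venue_id=5, bucket=TH: no b row matches, row kept with b columns NULL.
- venue_id=2, bucket=MT: no b row matches, row kept with b columns NULL.
- venue_id=1, bucket=MT: no b row matches, row kept with b columns NULL.
- venue_id=8, bucket=TH: no b row matches, row kept with b columns NULL.
- venue_id=2, bucket=TH: no b row matches, row kept with b columns NULL.
- venue_id=7, bucket=TH: 1 matching b row(s), so 1 row(s) emitted.
- venue_id=4, bucket=TH: no b row matches, row kept with b columns NULL.
After projecting and ordering:
a.venue_id | b.attendees
1 | NULL
2 | NULL
2 | NULL
4 | NULL
4 | NULL
5 | NULL
7 | 152
8 | NULL
NULL | NULL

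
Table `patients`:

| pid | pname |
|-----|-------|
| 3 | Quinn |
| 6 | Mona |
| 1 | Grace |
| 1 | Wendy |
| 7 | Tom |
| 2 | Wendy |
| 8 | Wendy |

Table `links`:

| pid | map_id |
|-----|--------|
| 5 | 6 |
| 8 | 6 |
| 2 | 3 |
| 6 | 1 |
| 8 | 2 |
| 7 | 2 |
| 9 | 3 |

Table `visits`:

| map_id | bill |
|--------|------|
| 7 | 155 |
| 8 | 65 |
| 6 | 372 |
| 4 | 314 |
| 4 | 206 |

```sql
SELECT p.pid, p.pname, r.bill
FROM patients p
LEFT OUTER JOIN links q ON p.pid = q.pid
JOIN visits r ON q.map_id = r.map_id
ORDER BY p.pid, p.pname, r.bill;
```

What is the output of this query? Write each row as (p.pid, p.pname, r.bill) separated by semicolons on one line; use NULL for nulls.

(8, Wendy, 372)

Joins associate left-to-right: patients LEFT JOIN links on pid gives 8 intermediate row(s).
Then INNER JOIN `visits r` on map_id: keep only rows whose q.map_id appears in r.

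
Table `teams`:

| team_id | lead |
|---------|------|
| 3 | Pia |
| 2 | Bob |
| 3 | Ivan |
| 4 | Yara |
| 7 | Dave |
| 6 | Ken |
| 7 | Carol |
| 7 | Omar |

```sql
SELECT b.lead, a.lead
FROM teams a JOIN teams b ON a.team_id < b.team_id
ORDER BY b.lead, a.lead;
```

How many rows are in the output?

24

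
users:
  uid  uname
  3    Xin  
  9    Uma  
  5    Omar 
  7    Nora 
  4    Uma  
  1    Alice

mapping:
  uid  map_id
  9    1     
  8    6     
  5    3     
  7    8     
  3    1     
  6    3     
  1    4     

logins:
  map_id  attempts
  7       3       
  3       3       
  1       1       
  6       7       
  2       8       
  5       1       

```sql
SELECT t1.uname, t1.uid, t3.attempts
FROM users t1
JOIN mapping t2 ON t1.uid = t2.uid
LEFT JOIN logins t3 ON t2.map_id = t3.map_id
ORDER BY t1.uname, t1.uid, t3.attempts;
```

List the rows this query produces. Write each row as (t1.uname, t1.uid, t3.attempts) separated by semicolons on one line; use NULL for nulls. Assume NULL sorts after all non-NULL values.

(Alice, 1, NULL); (Nora, 7, NULL); (Omar, 5, 3); (Uma, 9, 1); (Xin, 3, 1)

Joins associate left-to-right: users INNER JOIN mapping on uid gives 5 intermediate row(s).
Then LEFT JOIN `logins t3` on map_id: each of those 5 rows is kept; rows whose t2.map_id has no match in t3 get NULL for t3's columns.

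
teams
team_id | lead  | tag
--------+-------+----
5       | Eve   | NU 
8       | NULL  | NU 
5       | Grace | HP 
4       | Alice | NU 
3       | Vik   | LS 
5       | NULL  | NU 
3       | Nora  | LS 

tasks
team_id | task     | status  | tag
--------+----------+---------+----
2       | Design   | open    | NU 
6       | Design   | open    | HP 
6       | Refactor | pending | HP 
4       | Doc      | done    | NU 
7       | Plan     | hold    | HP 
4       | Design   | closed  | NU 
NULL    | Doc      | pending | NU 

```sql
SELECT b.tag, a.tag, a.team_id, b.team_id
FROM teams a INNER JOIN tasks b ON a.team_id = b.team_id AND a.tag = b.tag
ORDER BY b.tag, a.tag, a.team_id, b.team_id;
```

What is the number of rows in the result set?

INNER JOIN keeps only pairs where the ON condition holds.
Matching on a.team_id = b.team_id AND a.tag = b.tag. A NULL in a compared column never satisfies the condition.
- a[0] team_id=5, tag=NU → no match; dropped.
- a[1] team_id=8, tag=NU → no match; dropped.
- a[2] team_id=5, tag=HP → no match; dropped.
- a[3] team_id=4, tag=NU → 2 match(es) in b → 2 row(s).
- a[4] team_id=3, tag=LS → no match; dropped.
- a[5] team_id=5, tag=NU → no match; dropped.
- a[6] team_id=3, tag=LS → no match; dropped.
Total: 2 rows.

2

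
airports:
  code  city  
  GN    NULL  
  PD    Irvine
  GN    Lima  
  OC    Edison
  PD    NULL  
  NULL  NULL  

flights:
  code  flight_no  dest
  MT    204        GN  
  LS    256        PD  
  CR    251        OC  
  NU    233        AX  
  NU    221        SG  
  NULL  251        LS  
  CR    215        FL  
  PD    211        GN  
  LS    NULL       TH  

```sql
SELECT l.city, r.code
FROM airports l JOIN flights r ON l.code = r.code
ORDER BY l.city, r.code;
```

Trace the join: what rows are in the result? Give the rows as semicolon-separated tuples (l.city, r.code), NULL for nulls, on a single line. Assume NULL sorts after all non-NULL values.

(Irvine, PD); (NULL, PD)

INNER JOIN keeps only pairs where the ON condition holds.
Matching on l.code = r.code. A NULL in a compared column never satisfies the condition.
Matched pairs: 2.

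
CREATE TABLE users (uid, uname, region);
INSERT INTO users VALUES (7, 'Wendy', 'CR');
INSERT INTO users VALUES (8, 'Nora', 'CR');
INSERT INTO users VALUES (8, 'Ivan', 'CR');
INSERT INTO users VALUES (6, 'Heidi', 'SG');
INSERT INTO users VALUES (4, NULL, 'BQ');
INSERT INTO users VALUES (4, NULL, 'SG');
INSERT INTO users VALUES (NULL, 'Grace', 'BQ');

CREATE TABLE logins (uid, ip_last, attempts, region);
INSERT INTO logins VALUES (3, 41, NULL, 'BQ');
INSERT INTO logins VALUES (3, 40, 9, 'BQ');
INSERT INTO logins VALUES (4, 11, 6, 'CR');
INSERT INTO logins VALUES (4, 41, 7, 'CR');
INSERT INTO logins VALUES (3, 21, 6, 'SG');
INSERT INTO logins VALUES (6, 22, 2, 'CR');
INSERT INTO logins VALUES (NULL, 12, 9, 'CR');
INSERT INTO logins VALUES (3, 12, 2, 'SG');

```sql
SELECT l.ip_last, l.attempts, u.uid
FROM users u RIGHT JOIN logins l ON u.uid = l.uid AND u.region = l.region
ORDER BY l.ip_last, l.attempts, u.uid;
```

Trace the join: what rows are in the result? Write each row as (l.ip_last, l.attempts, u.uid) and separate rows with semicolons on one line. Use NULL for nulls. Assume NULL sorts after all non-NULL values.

(11, 6, NULL); (12, 2, NULL); (12, 9, NULL); (21, 6, NULL); (22, 2, NULL); (40, 9, NULL); (41, 7, NULL); (41, NULL, NULL)

RIGHT JOIN keeps every row from `logins`; unmatched rows get NULL for `users`'s columns.
Matching on u.uid = l.uid AND u.region = l.region. A NULL in a compared column never satisfies the condition.
Matched pairs: 0; unmatched l rows kept: 8.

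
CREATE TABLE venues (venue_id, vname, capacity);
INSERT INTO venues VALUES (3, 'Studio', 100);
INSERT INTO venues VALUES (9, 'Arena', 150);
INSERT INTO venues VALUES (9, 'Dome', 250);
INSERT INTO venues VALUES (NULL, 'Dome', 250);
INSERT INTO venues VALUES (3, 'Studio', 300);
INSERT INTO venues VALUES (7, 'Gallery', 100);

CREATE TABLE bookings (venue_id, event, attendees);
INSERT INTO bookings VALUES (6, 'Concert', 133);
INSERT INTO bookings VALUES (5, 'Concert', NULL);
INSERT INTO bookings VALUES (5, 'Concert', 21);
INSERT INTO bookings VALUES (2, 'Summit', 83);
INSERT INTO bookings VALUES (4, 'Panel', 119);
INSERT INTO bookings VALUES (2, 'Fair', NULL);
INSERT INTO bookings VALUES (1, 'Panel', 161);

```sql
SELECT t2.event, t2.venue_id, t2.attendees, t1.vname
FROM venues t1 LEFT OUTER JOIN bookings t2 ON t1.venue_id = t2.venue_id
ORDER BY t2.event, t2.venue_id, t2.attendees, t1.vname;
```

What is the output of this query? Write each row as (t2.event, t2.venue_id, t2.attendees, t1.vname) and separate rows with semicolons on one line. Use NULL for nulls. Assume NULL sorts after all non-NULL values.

(NULL, NULL, NULL, Arena); (NULL, NULL, NULL, Dome); (NULL, NULL, NULL, Dome); (NULL, NULL, NULL, Gallery); (NULL, NULL, NULL, Studio); (NULL, NULL, NULL, Studio)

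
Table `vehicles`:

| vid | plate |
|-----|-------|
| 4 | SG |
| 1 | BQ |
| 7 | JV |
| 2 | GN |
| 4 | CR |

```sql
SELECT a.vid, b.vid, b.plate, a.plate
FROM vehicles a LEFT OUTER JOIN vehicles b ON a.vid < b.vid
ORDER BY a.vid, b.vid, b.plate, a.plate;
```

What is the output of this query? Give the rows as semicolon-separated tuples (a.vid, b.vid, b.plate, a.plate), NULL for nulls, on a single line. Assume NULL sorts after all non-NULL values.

LEFT JOIN keeps every row from `vehicles a`; unmatched rows get NULL for `vehicles b`'s columns.
Matching on a.vid < b.vid.
- a row (vid=4): matches 1 b row(s) → 1 output row(s).
- a row (vid=1): matches 4 b row(s) → 4 output row(s).
- a row (vid=7): no match → kept, b columns NULL.
- a row (vid=2): matches 3 b row(s) → 3 output row(s).
- a row (vid=4): matches 1 b row(s) → 1 output row(s).
After projecting and ordering:
a.vid | b.vid | b.plate | a.plate
1 | 2 | GN | BQ
1 | 4 | CR | BQ
1 | 4 | SG | BQ
1 | 7 | JV | BQ
2 | 4 | CR | GN
2 | 4 | SG | GN
2 | 7 | JV | GN
4 | 7 | JV | CR
4 | 7 | JV | SG
7 | NULL | NULL | JV

(1, 2, GN, BQ); (1, 4, CR, BQ); (1, 4, SG, BQ); (1, 7, JV, BQ); (2, 4, CR, GN); (2, 4, SG, GN); (2, 7, JV, GN); (4, 7, JV, CR); (4, 7, JV, SG); (7, NULL, NULL, JV)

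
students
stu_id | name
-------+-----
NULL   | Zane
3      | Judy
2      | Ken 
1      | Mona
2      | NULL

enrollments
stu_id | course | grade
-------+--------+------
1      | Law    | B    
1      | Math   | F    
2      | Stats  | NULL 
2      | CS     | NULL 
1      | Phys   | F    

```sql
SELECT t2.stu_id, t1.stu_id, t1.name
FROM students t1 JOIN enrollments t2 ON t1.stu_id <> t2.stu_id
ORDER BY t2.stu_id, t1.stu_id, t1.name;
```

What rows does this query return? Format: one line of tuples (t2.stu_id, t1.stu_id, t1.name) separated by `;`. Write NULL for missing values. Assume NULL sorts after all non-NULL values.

(1, 2, Ken); (1, 2, Ken); (1, 2, Ken); (1, 2, NULL); (1, 2, NULL); (1, 2, NULL); (1, 3, Judy); (1, 3, Judy); (1, 3, Judy); (2, 1, Mona); (2, 1, Mona); (2, 3, Judy); (2, 3, Judy)

INNER JOIN keeps only pairs where the ON condition holds.
Matching on t1.stu_id <> t2.stu_id. A NULL in a compared column never satisfies the condition.
- stu_id=NULL: no matching t2 row, dropped.
- stu_id=3: 5 matching t2 row(s), so 5 row(s) emitted.
- stu_id=2: 3 matching t2 row(s), so 3 row(s) emitted.
- stu_id=1: 2 matching t2 row(s), so 2 row(s) emitted.
- stu_id=2: 3 matching t2 row(s), so 3 row(s) emitted.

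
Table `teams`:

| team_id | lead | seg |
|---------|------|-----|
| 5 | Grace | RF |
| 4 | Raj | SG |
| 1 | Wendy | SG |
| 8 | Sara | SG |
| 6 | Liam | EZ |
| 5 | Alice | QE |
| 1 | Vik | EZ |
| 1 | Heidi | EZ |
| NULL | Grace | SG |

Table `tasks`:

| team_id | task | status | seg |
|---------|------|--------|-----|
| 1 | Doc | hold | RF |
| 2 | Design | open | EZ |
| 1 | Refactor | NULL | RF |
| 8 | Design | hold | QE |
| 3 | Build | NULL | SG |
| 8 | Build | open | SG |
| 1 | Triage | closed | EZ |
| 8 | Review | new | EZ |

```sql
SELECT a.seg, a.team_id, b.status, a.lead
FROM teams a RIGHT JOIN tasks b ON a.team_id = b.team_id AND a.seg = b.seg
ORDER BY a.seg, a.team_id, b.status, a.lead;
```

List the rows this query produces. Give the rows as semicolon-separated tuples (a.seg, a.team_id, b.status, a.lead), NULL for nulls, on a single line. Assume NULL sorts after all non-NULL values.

RIGHT JOIN keeps every row from `tasks`; unmatched rows get NULL for `teams`'s columns.
Matching on a.team_id = b.team_id AND a.seg = b.seg. A NULL in a compared column never satisfies the condition.
Matched pairs: 3; unmatched b rows kept: 6.

(EZ, 1, closed, Heidi); (EZ, 1, closed, Vik); (SG, 8, open, Sara); (NULL, NULL, hold, NULL); (NULL, NULL, hold, NULL); (NULL, NULL, new, NULL); (NULL, NULL, open, NULL); (NULL, NULL, NULL, NULL); (NULL, NULL, NULL, NULL)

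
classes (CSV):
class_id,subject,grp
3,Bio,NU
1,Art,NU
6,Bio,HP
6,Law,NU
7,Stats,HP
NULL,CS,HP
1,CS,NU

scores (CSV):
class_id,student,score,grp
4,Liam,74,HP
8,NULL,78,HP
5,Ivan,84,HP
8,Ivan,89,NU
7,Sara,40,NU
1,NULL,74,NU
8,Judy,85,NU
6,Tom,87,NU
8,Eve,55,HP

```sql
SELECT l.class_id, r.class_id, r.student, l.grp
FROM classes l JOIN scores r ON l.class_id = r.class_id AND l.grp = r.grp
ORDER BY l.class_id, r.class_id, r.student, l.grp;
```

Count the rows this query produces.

3

INNER JOIN keeps only pairs where the ON condition holds.
Matching on l.class_id = r.class_id AND l.grp = r.grp. A NULL in a compared column never satisfies the condition.
- class_id=3, grp=NU: no matching r row, dropped.
- class_id=1, grp=NU: 1 matching r row(s), so 1 row(s) emitted.
- class_id=6, grp=HP: no matching r row, dropped.
- class_id=6, grp=NU: 1 matching r row(s), so 1 row(s) emitted.
- class_id=7, grp=HP: no matching r row, dropped.
- class_id=NULL, grp=HP: no matching r row, dropped.
- class_id=1, grp=NU: 1 matching r row(s), so 1 row(s) emitted.
Total: 3 rows.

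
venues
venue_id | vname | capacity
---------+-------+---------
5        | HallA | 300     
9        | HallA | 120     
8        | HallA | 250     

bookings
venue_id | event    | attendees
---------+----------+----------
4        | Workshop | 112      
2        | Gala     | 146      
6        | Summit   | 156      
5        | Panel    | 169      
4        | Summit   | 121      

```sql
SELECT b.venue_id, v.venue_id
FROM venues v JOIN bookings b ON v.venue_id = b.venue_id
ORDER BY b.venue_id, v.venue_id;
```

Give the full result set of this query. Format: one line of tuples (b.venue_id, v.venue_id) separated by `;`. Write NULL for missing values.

(5, 5)

INNER JOIN keeps only pairs where the ON condition holds.
Matching on v.venue_id = b.venue_id.
Matched pairs: 1.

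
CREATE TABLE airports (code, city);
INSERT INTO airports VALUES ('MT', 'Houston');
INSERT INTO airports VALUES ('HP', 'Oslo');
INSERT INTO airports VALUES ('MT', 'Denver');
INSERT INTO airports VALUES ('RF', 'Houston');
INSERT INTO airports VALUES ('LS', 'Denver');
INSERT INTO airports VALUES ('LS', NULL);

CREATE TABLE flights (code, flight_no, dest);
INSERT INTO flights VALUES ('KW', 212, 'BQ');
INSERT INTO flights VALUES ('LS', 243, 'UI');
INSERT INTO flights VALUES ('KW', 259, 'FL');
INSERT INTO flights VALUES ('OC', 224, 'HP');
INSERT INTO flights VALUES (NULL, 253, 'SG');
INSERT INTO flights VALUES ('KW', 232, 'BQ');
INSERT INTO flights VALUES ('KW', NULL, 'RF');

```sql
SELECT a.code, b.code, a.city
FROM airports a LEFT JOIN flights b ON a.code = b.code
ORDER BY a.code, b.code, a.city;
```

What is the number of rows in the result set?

6

LEFT JOIN keeps every row from `airports`; unmatched rows get NULL for `flights`'s columns.
Matching on a.code = b.code. A NULL in a compared column never satisfies the condition.
- a (code=MT) has no partner → padded with NULL.
- a (code=HP) has no partner → padded with NULL.
- a (code=MT) has no partner → padded with NULL.
- a (code=RF) has no partner → padded with NULL.
- a (code=LS) pairs with 1 row(s) of b.
- a (code=LS) pairs with 1 row(s) of b.
Total: 2 matched + 4 padded = 6 rows.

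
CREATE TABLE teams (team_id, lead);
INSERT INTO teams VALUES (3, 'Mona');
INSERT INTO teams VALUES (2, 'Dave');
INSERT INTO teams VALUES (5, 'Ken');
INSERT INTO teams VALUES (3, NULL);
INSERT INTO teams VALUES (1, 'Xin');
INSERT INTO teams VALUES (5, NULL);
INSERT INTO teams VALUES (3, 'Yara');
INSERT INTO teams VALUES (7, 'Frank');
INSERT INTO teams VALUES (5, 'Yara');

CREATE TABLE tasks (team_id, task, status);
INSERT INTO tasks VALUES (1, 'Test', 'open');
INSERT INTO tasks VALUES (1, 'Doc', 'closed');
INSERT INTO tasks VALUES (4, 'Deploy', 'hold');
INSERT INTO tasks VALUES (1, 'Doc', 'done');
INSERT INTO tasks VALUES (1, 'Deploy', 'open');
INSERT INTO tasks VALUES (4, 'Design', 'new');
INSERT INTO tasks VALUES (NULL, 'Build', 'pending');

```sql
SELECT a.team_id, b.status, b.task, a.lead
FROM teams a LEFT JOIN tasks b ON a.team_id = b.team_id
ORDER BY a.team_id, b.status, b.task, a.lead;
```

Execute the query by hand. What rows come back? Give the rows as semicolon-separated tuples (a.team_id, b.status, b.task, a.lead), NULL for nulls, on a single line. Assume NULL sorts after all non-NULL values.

(1, closed, Doc, Xin); (1, done, Doc, Xin); (1, open, Deploy, Xin); (1, open, Test, Xin); (2, NULL, NULL, Dave); (3, NULL, NULL, Mona); (3, NULL, NULL, Yara); (3, NULL, NULL, NULL); (5, NULL, NULL, Ken); (5, NULL, NULL, Yara); (5, NULL, NULL, NULL); (7, NULL, NULL, Frank)

LEFT JOIN keeps every row from `teams`; unmatched rows get NULL for `tasks`'s columns.
Matching on a.team_id = b.team_id. A NULL in a compared column never satisfies the condition.
- team_id=3: no b row matches, row kept with b columns NULL.
- team_id=2: no b row matches, row kept with b columns NULL.
- team_id=5: no b row matches, row kept with b columns NULL.
- team_id=3: no b row matches, row kept with b columns NULL.
- team_id=1: 4 matching b row(s), so 4 row(s) emitted.
- team_id=5: no b row matches, row kept with b columns NULL.
- team_id=3: no b row matches, row kept with b columns NULL.
- team_id=7: no b row matches, row kept with b columns NULL.
- team_id=5: no b row matches, row kept with b columns NULL.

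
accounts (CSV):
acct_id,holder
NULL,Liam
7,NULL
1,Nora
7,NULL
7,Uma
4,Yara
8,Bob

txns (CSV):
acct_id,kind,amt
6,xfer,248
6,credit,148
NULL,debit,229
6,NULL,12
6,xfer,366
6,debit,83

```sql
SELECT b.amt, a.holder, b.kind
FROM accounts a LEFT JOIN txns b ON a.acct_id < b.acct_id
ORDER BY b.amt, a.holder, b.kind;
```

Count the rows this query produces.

LEFT JOIN keeps every row from `accounts`; unmatched rows get NULL for `txns`'s columns.
Matching on a.acct_id < b.acct_id. A NULL in a compared column never satisfies the condition.
Matched pairs: 10; unmatched a rows kept: 5.
Total: 10 matched + 5 padded = 15 rows.

15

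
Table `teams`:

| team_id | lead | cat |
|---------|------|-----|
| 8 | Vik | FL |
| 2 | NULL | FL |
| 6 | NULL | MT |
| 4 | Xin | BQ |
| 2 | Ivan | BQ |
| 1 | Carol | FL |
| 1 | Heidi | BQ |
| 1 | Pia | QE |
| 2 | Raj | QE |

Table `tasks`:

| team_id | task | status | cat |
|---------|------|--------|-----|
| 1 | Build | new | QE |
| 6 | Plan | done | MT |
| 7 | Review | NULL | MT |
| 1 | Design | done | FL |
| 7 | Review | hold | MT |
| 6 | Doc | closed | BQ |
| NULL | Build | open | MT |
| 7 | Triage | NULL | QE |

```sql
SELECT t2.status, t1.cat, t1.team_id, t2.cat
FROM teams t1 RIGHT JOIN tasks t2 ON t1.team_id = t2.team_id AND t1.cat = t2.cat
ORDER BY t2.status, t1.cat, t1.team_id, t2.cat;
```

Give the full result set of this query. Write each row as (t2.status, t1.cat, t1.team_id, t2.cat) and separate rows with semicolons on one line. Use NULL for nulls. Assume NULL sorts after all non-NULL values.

(closed, NULL, NULL, BQ); (done, FL, 1, FL); (done, MT, 6, MT); (hold, NULL, NULL, MT); (new, QE, 1, QE); (open, NULL, NULL, MT); (NULL, NULL, NULL, MT); (NULL, NULL, NULL, QE)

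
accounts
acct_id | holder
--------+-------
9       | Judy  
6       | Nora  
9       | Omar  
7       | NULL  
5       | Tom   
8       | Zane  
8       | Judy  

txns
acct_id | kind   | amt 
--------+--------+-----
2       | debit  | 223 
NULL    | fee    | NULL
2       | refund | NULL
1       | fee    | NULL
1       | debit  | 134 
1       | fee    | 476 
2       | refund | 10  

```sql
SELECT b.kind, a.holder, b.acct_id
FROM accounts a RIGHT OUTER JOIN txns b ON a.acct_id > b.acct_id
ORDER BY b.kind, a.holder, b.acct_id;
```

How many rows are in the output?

43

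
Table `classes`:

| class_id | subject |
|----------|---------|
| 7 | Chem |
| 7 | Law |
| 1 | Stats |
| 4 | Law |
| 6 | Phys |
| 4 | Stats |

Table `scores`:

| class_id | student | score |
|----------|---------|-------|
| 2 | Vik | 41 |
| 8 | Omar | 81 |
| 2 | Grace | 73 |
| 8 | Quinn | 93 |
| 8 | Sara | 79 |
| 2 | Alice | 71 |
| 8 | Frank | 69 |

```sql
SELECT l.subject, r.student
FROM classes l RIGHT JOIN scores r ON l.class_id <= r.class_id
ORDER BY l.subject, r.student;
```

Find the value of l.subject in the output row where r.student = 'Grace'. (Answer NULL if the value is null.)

RIGHT JOIN keeps every row from `scores`; unmatched rows get NULL for `classes`'s columns.
Matching on l.class_id <= r.class_id.
Matched pairs: 27; unmatched r rows kept: 0.

Stats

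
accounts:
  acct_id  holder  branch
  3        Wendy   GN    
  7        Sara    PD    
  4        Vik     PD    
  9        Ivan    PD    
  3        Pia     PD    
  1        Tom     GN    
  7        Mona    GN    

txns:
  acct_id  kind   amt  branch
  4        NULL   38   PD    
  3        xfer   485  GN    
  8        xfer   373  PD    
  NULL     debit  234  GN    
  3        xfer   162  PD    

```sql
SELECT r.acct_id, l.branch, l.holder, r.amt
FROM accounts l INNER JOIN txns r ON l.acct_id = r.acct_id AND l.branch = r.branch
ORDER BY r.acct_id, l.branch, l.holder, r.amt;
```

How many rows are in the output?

3

INNER JOIN keeps only pairs where the ON condition holds.
Matching on l.acct_id = r.acct_id AND l.branch = r.branch. A NULL in a compared column never satisfies the condition.
Matched pairs: 3.
Total: 3 rows.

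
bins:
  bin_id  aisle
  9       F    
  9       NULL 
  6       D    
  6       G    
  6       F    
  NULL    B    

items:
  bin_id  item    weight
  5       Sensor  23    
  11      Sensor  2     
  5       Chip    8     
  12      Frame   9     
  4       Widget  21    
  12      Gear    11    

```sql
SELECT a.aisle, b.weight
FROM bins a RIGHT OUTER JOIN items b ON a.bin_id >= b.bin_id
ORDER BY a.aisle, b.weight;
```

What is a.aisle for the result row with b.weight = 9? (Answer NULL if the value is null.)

RIGHT JOIN keeps every row from `items`; unmatched rows get NULL for `bins`'s columns.
Matching on a.bin_id >= b.bin_id. A NULL in a compared column never satisfies the condition.
- bin_id=9: 3 matching b row(s), so 3 row(s) emitted.
- bin_id=9: 3 matching b row(s), so 3 row(s) emitted.
- bin_id=6: 3 matching b row(s), so 3 row(s) emitted.
- bin_id=6: 3 matching b row(s), so 3 row(s) emitted.
- bin_id=6: 3 matching b row(s), so 3 row(s) emitted.
- bin_id=NULL: no matching b row.
- 3 row(s) from b found no a partner → padded with NULL.

NULL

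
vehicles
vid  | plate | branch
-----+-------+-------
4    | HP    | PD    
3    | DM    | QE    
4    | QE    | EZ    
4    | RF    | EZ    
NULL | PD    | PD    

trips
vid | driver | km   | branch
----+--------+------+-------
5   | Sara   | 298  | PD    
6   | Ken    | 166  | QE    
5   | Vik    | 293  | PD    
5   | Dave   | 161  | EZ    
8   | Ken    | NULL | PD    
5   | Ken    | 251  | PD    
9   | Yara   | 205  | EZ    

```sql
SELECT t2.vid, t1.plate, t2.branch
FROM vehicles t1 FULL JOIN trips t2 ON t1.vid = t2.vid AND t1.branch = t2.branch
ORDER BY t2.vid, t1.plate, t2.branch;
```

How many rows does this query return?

12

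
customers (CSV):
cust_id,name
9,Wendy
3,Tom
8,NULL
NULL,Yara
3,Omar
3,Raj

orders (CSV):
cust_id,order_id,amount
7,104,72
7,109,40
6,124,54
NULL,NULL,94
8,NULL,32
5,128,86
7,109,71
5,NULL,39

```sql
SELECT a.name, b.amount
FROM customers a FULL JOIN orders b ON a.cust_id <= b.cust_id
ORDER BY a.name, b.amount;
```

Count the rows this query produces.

FULL OUTER JOIN keeps every row from both sides; unmatched rows get NULL for the other side's columns.
Matching on a.cust_id <= b.cust_id. A NULL in a compared column never satisfies the condition.
- a row (cust_id=9): no match → kept, b columns NULL.
- a row (cust_id=3): matches 7 b row(s) → 7 output row(s).
- a row (cust_id=8): matches 1 b row(s) → 1 output row(s).
- a row (cust_id=NULL): no match → kept, b columns NULL.
- a row (cust_id=3): matches 7 b row(s) → 7 output row(s).
- a row (cust_id=3): matches 7 b row(s) → 7 output row(s).
- 1 b row(s) had no a match → kept, a columns NULL.
Total: 22 matched + 3 padded = 25 rows.

25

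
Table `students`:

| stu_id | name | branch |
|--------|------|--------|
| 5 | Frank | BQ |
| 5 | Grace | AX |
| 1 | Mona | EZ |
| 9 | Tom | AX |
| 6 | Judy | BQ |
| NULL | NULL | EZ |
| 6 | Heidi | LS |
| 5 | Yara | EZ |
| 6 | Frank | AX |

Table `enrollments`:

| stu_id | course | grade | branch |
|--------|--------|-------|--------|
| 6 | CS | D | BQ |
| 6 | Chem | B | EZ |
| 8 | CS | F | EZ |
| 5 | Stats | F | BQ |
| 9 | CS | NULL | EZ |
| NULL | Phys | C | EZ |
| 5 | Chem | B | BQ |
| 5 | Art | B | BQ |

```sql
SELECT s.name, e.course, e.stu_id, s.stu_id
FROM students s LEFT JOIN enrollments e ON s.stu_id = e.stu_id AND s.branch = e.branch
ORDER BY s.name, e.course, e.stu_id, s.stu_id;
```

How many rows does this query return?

11

LEFT JOIN keeps every row from `students`; unmatched rows get NULL for `enrollments`'s columns.
Matching on s.stu_id = e.stu_id AND s.branch = e.branch. A NULL in a compared column never satisfies the condition.
- s (stu_id=5, branch=BQ) pairs with 3 row(s) of e.
- s (stu_id=5, branch=AX) has no partner → padded with NULL.
- s (stu_id=1, branch=EZ) has no partner → padded with NULL.
- s (stu_id=9, branch=AX) has no partner → padded with NULL.
- s (stu_id=6, branch=BQ) pairs with 1 row(s) of e.
- s (stu_id=NULL, branch=EZ) has no partner → padded with NULL.
- s (stu_id=6, branch=LS) has no partner → padded with NULL.
- s (stu_id=5, branch=EZ) has no partner → padded with NULL.
- s (stu_id=6, branch=AX) has no partner → padded with NULL.
Total: 4 matched + 7 padded = 11 rows.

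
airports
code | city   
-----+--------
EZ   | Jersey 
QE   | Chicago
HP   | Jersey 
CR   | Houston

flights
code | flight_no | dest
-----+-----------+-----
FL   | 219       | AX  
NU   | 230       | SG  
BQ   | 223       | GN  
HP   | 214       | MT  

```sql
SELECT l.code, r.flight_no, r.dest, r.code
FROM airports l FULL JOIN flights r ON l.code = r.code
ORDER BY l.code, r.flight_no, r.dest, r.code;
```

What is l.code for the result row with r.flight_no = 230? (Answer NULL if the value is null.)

NULL

FULL OUTER JOIN keeps every row from both sides; unmatched rows get NULL for the other side's columns.
Matching on l.code = r.code.
- l (code=EZ) has no partner → padded with NULL.
- l (code=QE) has no partner → padded with NULL.
- l (code=HP) pairs with 1 row(s) of r.
- l (code=CR) has no partner → padded with NULL.
- plus 3 unmatched r row(s), each kept with NULL l columns.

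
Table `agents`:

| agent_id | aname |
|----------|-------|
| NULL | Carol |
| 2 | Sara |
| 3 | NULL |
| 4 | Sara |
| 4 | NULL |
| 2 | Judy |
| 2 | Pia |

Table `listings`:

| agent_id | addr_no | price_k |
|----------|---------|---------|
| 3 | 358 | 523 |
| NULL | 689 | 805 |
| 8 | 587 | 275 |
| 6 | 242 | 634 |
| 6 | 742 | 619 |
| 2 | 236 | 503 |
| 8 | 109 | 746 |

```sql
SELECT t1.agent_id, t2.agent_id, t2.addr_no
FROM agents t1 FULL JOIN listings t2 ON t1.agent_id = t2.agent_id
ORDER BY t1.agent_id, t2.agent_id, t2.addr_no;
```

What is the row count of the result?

12

FULL OUTER JOIN keeps every row from both sides; unmatched rows get NULL for the other side's columns.
Matching on t1.agent_id = t2.agent_id. A NULL in a compared column never satisfies the condition.
Matched pairs: 4; unmatched t1 rows kept: 3; unmatched t2 rows kept: 5.
Total: 4 matched + 8 padded = 12 rows.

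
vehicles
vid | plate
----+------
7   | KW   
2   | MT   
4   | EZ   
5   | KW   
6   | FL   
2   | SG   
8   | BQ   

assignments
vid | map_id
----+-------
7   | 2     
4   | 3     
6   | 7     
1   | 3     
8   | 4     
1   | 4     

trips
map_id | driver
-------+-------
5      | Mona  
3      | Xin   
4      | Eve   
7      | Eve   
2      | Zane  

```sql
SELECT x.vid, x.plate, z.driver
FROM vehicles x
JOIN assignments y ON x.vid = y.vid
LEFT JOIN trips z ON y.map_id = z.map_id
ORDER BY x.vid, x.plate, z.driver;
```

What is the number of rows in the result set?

Joins associate left-to-right: vehicles INNER JOIN assignments on vid gives 4 intermediate row(s).
Then LEFT JOIN `trips z` on map_id: each of those 4 rows is kept; rows whose y.map_id has no match in z get NULL for z's columns.
Result: 4 row(s).

4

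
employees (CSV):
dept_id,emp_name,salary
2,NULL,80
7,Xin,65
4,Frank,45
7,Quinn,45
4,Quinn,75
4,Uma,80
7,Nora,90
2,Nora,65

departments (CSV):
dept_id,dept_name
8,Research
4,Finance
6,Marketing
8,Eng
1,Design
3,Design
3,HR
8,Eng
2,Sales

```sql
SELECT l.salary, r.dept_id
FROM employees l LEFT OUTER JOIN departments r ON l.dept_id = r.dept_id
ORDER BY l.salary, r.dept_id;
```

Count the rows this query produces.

8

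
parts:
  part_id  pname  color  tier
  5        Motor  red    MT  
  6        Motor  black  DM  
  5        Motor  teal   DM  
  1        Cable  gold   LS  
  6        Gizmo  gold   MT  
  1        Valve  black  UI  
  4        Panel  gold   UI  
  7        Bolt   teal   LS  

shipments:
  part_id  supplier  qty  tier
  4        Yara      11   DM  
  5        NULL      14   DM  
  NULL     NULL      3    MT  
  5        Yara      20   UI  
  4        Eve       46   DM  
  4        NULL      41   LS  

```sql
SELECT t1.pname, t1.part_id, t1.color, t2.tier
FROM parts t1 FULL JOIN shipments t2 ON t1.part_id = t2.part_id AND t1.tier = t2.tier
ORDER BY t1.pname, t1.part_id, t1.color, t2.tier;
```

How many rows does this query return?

FULL OUTER JOIN keeps every row from both sides; unmatched rows get NULL for the other side's columns.
Matching on t1.part_id = t2.part_id AND t1.tier = t2.tier. A NULL in a compared column never satisfies the condition.
- t1 (part_id=5, tier=MT) has no partner → padded with NULL.
- t1 (part_id=6, tier=DM) has no partner → padded with NULL.
- t1 (part_id=5, tier=DM) pairs with 1 row(s) of t2.
- t1 (part_id=1, tier=LS) has no partner → padded with NULL.
- t1 (part_id=6, tier=MT) has no partner → padded with NULL.
- t1 (part_id=1, tier=UI) has no partner → padded with NULL.
- t1 (part_id=4, tier=UI) has no partner → padded with NULL.
- t1 (part_id=7, tier=LS) has no partner → padded with NULL.
- plus 5 unmatched t2 row(s), each kept with NULL t1 columns.
Total: 1 matched + 12 padded = 13 rows.

13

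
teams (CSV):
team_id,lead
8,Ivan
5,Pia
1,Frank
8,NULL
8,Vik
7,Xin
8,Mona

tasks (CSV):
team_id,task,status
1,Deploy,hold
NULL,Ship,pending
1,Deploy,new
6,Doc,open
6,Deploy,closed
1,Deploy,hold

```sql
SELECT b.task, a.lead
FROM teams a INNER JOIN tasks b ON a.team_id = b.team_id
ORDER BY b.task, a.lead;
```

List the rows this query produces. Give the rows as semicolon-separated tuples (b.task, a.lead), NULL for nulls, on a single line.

(Deploy, Frank); (Deploy, Frank); (Deploy, Frank)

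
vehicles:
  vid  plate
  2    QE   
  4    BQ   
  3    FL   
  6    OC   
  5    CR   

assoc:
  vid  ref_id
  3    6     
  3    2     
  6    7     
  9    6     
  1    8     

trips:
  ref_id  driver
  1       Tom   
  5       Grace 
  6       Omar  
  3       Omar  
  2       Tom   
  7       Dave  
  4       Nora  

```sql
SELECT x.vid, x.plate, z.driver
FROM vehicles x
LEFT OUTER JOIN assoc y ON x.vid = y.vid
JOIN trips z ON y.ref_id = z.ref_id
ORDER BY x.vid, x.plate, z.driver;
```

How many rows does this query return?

Evaluate left to right. First `vehicles x LEFT JOIN assoc y` on vid: 6 row(s).
Then INNER JOIN `trips z` on ref_id: keep only rows whose y.ref_id appears in z.
Result: 3 row(s).

3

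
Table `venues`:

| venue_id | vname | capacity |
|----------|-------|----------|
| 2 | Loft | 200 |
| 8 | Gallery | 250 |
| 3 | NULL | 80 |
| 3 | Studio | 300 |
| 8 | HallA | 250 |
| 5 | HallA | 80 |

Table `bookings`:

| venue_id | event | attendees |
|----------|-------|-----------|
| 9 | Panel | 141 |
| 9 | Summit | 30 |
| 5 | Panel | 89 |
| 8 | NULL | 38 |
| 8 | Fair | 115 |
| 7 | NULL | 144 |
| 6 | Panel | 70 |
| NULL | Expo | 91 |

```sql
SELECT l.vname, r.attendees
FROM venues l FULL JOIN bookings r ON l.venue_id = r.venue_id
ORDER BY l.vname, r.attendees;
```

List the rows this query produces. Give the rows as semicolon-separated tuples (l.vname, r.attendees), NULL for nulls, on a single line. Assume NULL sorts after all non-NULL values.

(Gallery, 38); (Gallery, 115); (HallA, 38); (HallA, 89); (HallA, 115); (Loft, NULL); (Studio, NULL); (NULL, 30); (NULL, 70); (NULL, 91); (NULL, 141); (NULL, 144); (NULL, NULL)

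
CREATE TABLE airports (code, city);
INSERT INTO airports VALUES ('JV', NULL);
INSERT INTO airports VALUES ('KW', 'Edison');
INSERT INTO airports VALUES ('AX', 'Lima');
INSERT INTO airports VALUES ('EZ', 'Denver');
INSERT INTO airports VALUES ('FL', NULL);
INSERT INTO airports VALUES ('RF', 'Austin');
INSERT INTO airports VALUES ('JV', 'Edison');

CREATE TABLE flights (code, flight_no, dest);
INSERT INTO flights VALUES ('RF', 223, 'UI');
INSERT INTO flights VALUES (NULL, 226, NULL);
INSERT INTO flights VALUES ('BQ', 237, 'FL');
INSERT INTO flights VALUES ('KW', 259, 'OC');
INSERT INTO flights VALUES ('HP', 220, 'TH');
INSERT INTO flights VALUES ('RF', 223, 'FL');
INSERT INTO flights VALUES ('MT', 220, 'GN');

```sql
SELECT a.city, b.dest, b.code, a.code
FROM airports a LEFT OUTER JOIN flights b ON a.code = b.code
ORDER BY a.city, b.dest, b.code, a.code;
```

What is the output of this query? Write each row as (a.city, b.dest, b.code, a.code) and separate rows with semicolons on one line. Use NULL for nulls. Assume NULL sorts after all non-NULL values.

(Austin, FL, RF, RF); (Austin, UI, RF, RF); (Denver, NULL, NULL, EZ); (Edison, OC, KW, KW); (Edison, NULL, NULL, JV); (Lima, NULL, NULL, AX); (NULL, NULL, NULL, FL); (NULL, NULL, NULL, JV)

LEFT JOIN keeps every row from `airports`; unmatched rows get NULL for `flights`'s columns.
Matching on a.code = b.code. A NULL in a compared column never satisfies the condition.
- code=JV: no b row matches, row kept with b columns NULL.
- code=KW: 1 matching b row(s), so 1 row(s) emitted.
- code=AX: no b row matches, row kept with b columns NULL.
- code=EZ: no b row matches, row kept with b columns NULL.
- code=FL: no b row matches, row kept with b columns NULL.
- code=RF: 2 matching b row(s), so 2 row(s) emitted.
- code=JV: no b row matches, row kept with b columns NULL.
After projecting and ordering:
a.city | b.dest | b.code | a.code
Austin | FL | RF | RF
Austin | UI | RF | RF
Denver | NULL | NULL | EZ
Edison | OC | KW | KW
Edison | NULL | NULL | JV
Lima | NULL | NULL | AX
NULL | NULL | NULL | FL
NULL | NULL | NULL | JV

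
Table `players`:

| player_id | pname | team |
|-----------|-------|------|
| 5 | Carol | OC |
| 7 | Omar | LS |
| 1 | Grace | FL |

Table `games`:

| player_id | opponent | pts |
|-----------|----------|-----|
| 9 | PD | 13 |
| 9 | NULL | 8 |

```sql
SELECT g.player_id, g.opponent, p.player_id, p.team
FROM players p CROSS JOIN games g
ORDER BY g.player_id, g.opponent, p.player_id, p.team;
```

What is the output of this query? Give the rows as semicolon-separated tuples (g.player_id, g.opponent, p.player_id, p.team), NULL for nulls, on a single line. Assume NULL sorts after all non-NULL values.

CROSS JOIN pairs every row of `players` with every row of `games`: 3 × 2 = 6 rows.
After projecting and ordering:
g.player_id | g.opponent | p.player_id | p.team
9 | PD | 1 | FL
9 | PD | 5 | OC
9 | PD | 7 | LS
9 | NULL | 1 | FL
9 | NULL | 5 | OC
9 | NULL | 7 | LS

(9, PD, 1, FL); (9, PD, 5, OC); (9, PD, 7, LS); (9, NULL, 1, FL); (9, NULL, 5, OC); (9, NULL, 7, LS)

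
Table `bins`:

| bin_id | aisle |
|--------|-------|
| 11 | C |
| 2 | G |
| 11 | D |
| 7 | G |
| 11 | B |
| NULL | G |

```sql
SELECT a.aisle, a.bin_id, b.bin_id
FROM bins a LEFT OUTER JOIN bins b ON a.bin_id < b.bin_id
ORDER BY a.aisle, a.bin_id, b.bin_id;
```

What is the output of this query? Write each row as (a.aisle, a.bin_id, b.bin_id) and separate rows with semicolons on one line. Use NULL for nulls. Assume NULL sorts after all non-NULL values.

(B, 11, NULL); (C, 11, NULL); (D, 11, NULL); (G, 2, 7); (G, 2, 11); (G, 2, 11); (G, 2, 11); (G, 7, 11); (G, 7, 11); (G, 7, 11); (G, NULL, NULL)

LEFT JOIN keeps every row from `bins a`; unmatched rows get NULL for `bins b`'s columns.
Matching on a.bin_id < b.bin_id. A NULL in a compared column never satisfies the condition.
- a row (bin_id=11): no match → kept, b columns NULL.
- a row (bin_id=2): matches 4 b row(s) → 4 output row(s).
- a row (bin_id=11): no match → kept, b columns NULL.
- a row (bin_id=7): matches 3 b row(s) → 3 output row(s).
- a row (bin_id=11): no match → kept, b columns NULL.
- a row (bin_id=NULL): no match → kept, b columns NULL.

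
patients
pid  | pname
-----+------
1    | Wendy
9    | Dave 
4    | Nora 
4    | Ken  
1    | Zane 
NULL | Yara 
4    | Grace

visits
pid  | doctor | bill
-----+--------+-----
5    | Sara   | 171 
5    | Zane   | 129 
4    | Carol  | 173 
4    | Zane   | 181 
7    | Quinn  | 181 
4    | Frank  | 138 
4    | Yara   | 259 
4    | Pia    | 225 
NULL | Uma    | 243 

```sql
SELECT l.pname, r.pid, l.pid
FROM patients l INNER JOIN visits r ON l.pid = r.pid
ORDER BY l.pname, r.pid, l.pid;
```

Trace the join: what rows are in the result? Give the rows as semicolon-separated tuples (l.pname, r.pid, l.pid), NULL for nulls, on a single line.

(Grace, 4, 4); (Grace, 4, 4); (Grace, 4, 4); (Grace, 4, 4); (Grace, 4, 4); (Ken, 4, 4); (Ken, 4, 4); (Ken, 4, 4); (Ken, 4, 4); (Ken, 4, 4); (Nora, 4, 4); (Nora, 4, 4); (Nora, 4, 4); (Nora, 4, 4); (Nora, 4, 4)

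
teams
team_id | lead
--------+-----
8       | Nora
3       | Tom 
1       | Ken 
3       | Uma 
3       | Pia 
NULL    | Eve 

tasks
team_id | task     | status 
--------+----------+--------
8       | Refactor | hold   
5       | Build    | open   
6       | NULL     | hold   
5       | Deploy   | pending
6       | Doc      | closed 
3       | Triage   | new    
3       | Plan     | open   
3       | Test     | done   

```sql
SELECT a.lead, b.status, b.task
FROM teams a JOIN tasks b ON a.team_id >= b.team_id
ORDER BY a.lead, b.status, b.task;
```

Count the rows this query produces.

17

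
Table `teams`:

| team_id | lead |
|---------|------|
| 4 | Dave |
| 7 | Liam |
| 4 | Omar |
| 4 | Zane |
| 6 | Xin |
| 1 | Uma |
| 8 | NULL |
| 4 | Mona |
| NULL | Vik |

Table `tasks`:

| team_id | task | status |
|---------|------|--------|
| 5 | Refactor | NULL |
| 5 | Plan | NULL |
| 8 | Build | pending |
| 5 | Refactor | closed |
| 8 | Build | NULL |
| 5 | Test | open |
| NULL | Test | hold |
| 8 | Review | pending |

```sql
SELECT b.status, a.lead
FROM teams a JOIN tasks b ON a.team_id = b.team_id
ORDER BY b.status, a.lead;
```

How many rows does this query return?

3

INNER JOIN keeps only pairs where the ON condition holds.
Matching on a.team_id = b.team_id. A NULL in a compared column never satisfies the condition.
Matched pairs: 3.
Total: 3 rows.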